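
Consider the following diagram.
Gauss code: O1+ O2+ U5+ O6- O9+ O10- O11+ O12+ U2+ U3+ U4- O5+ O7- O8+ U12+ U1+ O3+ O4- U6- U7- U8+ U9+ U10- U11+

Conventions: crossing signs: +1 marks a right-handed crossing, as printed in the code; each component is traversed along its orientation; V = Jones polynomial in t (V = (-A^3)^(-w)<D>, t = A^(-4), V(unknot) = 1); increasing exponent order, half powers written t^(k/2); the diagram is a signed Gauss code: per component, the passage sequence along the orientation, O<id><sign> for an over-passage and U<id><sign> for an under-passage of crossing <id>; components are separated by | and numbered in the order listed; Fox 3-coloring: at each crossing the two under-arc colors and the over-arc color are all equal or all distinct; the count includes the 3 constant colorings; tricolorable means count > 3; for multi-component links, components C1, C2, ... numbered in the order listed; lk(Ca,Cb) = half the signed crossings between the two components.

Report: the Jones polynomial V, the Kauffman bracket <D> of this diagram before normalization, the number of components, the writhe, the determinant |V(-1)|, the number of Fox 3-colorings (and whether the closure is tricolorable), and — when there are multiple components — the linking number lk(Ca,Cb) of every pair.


V(t) = t + t^3 - t^4
bracket: -A^-4 + 1 + A^8, w = +4
1 component, writhe +4, over 12 crossings
det 3, colorings 9 of 3^12 — tricolorable
observation: the span of V is 3, forcing >= 3 crossings in any diagram


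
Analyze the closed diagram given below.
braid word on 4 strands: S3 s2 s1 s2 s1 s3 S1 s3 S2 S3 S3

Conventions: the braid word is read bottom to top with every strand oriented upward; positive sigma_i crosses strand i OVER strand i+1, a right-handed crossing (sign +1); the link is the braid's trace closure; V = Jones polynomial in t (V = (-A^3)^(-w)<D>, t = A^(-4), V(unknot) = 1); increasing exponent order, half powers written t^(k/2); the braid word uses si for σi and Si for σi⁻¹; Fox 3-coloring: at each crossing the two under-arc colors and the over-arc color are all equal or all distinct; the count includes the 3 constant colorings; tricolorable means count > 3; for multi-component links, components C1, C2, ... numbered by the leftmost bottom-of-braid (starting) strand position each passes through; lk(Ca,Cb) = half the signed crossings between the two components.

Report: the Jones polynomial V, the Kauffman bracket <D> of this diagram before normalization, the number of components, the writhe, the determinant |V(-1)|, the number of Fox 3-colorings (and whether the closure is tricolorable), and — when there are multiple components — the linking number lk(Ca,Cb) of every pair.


V = -t^-3 + 2t^-2 - 2t^-1 + 3 - 2t + 2t^2 - t^3
<D> = A^-9 - 2A^-5 + 2A^-1 - 3A^3 + 2A^7 - 2A^11 + A^15 (w = +1)
1 component over 11 crossings, w = +1
3 Fox colorings among 3^11, |V(-1)| = 13: not tricolorable
why: palindromic: swapping t for 1/t fixes V


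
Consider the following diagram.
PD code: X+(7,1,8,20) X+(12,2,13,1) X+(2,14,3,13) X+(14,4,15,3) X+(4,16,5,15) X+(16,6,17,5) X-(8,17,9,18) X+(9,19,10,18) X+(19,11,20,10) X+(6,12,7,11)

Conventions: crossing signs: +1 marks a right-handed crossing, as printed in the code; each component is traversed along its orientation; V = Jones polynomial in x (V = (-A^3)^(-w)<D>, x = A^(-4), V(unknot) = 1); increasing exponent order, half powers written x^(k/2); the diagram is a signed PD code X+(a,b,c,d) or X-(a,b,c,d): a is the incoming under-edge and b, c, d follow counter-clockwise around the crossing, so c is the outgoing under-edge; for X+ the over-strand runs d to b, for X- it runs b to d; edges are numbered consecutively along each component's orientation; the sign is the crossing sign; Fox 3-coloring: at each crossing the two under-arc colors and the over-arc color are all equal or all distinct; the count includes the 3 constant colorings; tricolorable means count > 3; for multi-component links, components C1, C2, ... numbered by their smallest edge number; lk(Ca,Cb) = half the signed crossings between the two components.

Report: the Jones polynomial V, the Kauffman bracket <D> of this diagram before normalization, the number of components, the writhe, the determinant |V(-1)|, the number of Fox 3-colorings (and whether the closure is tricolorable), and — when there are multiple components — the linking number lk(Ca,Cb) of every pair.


Jones polynomial: V(x) = x^3 + x^5 - x^6 + x^7 - x^8 + x^9 - x^10
<D> = -A^-16 + A^-12 - A^-8 + A^-4 - 1 + A^4 + A^12; writhe +8
components 1, writhe +8 (10 crossings)
3-colorings: 3 of 3^10, det 7 — not tricolorable
note: w = +8 shifts under R1 moves; the (-A^3)^(-8) factor cancels that in V


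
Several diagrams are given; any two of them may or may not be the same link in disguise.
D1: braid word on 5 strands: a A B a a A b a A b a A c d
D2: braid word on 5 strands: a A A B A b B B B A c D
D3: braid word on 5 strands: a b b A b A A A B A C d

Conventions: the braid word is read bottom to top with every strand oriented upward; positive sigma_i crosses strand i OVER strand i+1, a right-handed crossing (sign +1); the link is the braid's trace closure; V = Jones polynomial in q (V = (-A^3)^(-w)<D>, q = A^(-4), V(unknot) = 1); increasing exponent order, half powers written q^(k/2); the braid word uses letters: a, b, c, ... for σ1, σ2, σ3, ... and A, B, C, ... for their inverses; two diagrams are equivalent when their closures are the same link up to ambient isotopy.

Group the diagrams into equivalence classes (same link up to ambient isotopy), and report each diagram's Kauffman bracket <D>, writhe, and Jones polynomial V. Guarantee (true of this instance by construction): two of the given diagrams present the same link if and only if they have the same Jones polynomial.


grouping into links: {D1} | {D2} | {D3}
V(D1) = 1  (w +4, c 14, <D> = A^12)
V(D2) = -q^-7 + q^-6 - q^-5 + q^-4 + q^-2  [12 crossings, <D> = A^-10 + A^-2 - A^2 + A^6 - A^10, w = -6]
D3 (bracket A^-10 - A^-6 + 2A^-2 - 2A^2 + 2A^6 - 2A^10 + A^14; 12 crossings at w = -2): V = q^-5 - 2q^-4 + 2q^-3 - 2q^-2 + 2q^-1 - 1 + q
why: 3 classes among 3 diagrams; unequal V(q) rules out equality


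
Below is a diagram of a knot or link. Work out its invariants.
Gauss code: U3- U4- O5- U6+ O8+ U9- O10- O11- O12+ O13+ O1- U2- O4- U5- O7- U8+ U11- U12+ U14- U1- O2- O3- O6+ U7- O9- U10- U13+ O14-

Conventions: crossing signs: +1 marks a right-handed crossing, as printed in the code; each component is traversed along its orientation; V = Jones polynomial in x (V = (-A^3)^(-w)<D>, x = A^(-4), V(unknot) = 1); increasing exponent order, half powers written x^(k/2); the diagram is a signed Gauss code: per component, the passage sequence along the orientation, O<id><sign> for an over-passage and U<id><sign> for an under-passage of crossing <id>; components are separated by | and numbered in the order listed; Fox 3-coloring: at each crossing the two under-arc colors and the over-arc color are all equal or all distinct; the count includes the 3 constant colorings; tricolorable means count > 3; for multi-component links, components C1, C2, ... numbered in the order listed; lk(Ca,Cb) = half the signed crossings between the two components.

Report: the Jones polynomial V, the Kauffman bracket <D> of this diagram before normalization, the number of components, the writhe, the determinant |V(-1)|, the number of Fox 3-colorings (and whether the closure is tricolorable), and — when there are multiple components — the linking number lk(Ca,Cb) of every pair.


Jones polynomial: V(x) = x^-8 - 2x^-7 + x^-6 - 2x^-5 + 2x^-4 + x^-2
<D> = A^-10 + 2A^-2 - 2A^2 + A^6 - 2A^10 + A^14; writhe -6
components 1, writhe -6 (14 crossings)
3-colorings: 27 of 3^14, det 9 — tricolorable
note: w = -6 (over 14 crossings) is diagram-only; (-A^3)^(6) removes it from V


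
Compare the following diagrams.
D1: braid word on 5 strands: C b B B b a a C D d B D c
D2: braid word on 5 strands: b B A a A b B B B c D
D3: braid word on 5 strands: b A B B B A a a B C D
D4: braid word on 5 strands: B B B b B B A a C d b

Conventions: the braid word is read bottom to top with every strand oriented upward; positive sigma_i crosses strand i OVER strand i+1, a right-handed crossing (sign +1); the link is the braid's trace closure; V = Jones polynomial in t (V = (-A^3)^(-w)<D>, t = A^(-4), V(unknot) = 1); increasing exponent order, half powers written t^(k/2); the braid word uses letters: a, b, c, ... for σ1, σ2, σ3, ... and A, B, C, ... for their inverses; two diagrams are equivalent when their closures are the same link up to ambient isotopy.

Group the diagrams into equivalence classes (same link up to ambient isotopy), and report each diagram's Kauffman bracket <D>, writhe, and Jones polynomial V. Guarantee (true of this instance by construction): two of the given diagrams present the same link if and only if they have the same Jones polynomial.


equivalence classes: {D1} | {D2} | {D3, D4}
D1 (bracket A^-13 + A^-5; 13 crossings at w = -1): V = -t^(1/2) - t^(5/2)
V(D2) = -t^(-5/2) - t^(-1/2)  (w -3, c 11, <D> = A^-7 + A)
V(D3) = t^(-9/2) - t^(-5/2) - t^(-3/2) - t^(-1/2)  (w -5, c 11, <D> = A^-13 + A^-9 + A^-5 - A^3)
D4 (bracket A^-7 + A^-3 + A - A^9; 11 crossings at w = -3): V = t^(-9/2) - t^(-5/2) - t^(-3/2) - t^(-1/2)
observation: comparing 4 Jones polynomials yields 3 groups


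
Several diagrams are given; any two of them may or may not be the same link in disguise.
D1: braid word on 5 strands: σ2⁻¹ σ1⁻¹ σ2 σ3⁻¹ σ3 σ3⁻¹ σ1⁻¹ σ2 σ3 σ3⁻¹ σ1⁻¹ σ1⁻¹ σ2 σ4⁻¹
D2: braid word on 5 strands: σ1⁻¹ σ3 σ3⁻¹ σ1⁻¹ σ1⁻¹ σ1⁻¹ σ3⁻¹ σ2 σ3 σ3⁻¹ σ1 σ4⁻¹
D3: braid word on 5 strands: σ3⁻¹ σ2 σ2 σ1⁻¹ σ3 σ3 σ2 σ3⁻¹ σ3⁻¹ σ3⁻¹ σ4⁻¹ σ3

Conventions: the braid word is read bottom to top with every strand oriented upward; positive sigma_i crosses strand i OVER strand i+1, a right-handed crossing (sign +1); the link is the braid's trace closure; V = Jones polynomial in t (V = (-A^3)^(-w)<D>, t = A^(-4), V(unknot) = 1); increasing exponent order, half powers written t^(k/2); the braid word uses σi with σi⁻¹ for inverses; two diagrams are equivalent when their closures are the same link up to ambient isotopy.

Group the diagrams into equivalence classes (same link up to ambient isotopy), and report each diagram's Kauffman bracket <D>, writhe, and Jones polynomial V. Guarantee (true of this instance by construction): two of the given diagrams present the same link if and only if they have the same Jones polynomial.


classes: {D1} | {D2} | {D3}
V(D1) = t^-5 - 2t^-4 + 2t^-3 - 2t^-2 + 2t^-1 - 1 + t  [14 crossings, <D> = A^-16 - A^-12 + 2A^-8 - 2A^-4 + 2 - 2A^4 + A^8, w = -4]
V(D2) = -t^-4 + t^-3 + t^-1  [12 crossings, <D> = A^-8 + 1 - A^4, w = -4]
V(D3) = -t^-1 + 2 - t + 2t^2 - t^3 + t^4 - t^5  [12 crossings, <D> = -A^-20 + A^-16 - A^-12 + 2A^-8 - A^-4 + 2 - A^4, w = 0]
note: comparing 3 Jones polynomials yields 3 groups


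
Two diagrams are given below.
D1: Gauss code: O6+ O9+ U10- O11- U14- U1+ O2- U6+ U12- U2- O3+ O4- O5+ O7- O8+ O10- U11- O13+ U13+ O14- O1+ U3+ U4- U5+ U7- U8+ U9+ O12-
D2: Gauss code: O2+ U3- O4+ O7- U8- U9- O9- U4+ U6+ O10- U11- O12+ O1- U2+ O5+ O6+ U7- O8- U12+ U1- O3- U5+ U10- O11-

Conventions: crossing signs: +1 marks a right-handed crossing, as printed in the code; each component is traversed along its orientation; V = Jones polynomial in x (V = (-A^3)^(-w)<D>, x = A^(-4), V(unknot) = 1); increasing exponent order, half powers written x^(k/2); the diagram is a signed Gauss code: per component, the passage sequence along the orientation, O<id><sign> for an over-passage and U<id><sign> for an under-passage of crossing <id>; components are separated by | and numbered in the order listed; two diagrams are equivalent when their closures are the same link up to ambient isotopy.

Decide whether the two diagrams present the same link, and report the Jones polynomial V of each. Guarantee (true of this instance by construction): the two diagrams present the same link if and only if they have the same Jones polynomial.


equivalent: yes
V(D1) = 1  (w 0, c 14, <D> = 1)
V(D2) = 1  [12 crossings, <D> = A^-6, w = -2]
key observation: from 14 to 12 crossings by R-moves: one link, two diagrams


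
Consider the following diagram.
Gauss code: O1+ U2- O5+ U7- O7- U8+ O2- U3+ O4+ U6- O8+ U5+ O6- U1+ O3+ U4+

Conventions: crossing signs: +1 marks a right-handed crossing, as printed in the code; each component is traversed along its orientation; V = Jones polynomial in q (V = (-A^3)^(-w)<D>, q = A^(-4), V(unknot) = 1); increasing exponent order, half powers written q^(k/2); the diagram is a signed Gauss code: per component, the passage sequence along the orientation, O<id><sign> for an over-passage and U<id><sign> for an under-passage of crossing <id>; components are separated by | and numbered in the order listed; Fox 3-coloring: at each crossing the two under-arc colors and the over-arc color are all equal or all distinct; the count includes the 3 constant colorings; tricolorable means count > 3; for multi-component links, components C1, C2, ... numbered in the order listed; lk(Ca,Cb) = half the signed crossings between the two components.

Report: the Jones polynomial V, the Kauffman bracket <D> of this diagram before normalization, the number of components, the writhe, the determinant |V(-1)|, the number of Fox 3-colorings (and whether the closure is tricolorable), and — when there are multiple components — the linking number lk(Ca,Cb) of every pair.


V(q) = q^-1 - 2 + 3q - 3q^2 + 4q^3 - 3q^4 + 2q^5 - q^6
bracket: -A^-18 + 2A^-14 - 3A^-10 + 4A^-6 - 3A^-2 + 3A^2 - 2A^6 + A^10, w = +2
1 component, writhe +2, over 8 crossings
det 19, colorings 3 of 3^8 — not tricolorable
observation: V spans 7 powers of q: at least 7 crossings in any diagram


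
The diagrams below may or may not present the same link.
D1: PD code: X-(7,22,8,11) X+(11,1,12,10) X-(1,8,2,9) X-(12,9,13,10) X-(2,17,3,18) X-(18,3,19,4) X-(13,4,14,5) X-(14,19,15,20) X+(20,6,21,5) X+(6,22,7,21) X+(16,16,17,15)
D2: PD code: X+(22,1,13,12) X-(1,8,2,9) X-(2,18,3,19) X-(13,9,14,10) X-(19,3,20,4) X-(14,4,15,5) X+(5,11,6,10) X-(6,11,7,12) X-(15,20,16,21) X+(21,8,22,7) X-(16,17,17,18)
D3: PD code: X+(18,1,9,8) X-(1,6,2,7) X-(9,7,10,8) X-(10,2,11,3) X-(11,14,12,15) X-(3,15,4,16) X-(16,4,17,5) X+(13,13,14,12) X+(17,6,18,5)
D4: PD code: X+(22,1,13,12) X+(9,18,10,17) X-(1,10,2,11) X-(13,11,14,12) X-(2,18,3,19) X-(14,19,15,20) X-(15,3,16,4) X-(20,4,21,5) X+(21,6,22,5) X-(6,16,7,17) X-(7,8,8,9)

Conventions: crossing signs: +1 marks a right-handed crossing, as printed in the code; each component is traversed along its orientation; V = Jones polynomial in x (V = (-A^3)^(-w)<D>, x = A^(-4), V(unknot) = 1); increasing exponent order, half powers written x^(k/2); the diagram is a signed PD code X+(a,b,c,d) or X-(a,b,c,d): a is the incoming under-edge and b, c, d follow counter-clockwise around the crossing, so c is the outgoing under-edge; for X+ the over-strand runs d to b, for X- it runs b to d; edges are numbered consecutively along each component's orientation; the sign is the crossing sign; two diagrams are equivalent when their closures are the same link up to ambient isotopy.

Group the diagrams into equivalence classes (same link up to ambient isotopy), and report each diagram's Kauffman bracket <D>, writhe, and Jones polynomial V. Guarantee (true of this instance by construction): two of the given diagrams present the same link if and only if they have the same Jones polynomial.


classes: {D1, D2, D3, D4}
V(D1) = -x^(-5/2) - x^(-1/2)  [11 crossings, <D> = A^-7 + A, w = -3]
V(D2) = -x^(-5/2) - x^(-1/2)  [11 crossings, <D> = A^-13 + A^-5, w = -5]
V(D3) = -x^(-5/2) - x^(-1/2)  (w -3, c 9, <D> = A^-7 + A)
V(D4) = -x^(-5/2) - x^(-1/2)  [11 crossings, <D> = A^-13 + A^-5, w = -5]
note: all 4 diagrams share one V(x), hence one class


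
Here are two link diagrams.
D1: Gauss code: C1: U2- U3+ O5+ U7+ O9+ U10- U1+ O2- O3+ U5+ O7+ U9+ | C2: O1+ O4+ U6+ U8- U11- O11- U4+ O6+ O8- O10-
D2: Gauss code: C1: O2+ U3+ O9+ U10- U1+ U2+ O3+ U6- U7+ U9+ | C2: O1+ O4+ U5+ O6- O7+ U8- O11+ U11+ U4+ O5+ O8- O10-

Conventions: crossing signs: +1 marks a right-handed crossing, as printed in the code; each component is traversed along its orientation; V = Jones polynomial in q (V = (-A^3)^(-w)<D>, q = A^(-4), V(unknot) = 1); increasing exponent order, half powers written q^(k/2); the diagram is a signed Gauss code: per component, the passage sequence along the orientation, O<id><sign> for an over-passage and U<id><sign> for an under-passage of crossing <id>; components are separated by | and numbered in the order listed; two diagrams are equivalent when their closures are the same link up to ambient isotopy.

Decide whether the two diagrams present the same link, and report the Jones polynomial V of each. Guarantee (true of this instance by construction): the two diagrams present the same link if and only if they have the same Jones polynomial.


equivalent: yes
D1 (bracket -A^-9 + A^-1 + A^3 + A^7; 11 crossings at w = +3): V = -q^(1/2) - q^(3/2) - q^(5/2) + q^(9/2)
V(D2) = -q^(1/2) - q^(3/2) - q^(5/2) + q^(9/2)  [11 crossings, <D> = -A^-3 + A^5 + A^9 + A^13, w = +5]
observation: from 11 to 11 crossings by R-moves: one link, two diagrams


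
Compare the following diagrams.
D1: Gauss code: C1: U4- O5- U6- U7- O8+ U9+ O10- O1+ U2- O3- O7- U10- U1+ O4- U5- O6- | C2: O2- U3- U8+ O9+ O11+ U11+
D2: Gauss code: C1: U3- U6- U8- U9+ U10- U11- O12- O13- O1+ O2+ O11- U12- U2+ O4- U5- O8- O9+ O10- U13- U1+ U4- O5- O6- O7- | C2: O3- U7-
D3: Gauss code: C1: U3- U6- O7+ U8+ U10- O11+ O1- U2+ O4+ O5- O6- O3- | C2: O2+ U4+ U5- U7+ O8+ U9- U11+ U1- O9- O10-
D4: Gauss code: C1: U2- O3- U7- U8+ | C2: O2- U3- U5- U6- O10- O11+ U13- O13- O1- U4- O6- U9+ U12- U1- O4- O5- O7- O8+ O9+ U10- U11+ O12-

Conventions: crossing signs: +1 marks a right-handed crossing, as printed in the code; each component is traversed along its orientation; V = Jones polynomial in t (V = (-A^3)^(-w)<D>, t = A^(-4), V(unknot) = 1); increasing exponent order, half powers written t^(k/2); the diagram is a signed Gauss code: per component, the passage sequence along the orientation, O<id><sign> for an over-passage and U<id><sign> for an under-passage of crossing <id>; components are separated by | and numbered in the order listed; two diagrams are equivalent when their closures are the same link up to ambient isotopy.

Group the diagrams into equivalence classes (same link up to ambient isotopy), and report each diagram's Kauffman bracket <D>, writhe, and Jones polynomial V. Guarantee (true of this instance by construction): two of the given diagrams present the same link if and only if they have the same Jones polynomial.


classes: {D1} | {D2, D4} | {D3}
V(D1) = t^(-9/2) - t^(-5/2) - t^(-3/2) - t^(-1/2)  [11 crossings, <D> = A^-7 + A^-3 + A - A^9, w = -3]
V(D2) = t^(-13/2) - t^(-11/2) + t^(-9/2) - 2t^(-7/2) - t^(-3/2)  (w -7, c 13, <D> = A^-15 + 2A^-7 - A^-3 + A - A^5)
V(D3) = -t^(1/2) - t^(5/2)  [11 crossings, <D> = A^-13 + A^-5, w = -1]
V(D4) = t^(-13/2) - t^(-11/2) + t^(-9/2) - 2t^(-7/2) - t^(-3/2)  [13 crossings, <D> = A^-15 + 2A^-7 - A^-3 + A - A^5, w = -7]
note: comparing 4 Jones polynomials yields 3 groups


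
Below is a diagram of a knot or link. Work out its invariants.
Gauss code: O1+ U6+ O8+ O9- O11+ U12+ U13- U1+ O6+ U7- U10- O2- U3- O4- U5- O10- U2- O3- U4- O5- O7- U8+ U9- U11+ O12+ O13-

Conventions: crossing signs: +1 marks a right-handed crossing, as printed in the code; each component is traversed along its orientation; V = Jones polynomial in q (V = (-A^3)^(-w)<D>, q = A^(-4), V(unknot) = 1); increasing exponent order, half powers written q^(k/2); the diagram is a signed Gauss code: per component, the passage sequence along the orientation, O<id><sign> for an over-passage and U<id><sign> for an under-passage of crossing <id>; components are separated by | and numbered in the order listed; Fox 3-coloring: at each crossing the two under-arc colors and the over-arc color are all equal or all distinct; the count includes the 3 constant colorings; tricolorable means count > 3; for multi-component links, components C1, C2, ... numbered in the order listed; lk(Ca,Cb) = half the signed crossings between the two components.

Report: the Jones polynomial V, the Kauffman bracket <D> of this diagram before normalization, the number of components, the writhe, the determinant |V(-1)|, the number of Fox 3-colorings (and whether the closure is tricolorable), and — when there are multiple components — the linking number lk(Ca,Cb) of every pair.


V = -q^-6 + q^-5 - 2q^-4 + 3q^-3 - 2q^-2 + 3q^-1 - 1 + q - q^2
<D> = A^-17 - A^-13 + A^-9 - 3A^-5 + 2A^-1 - 3A^3 + 2A^7 - A^11 + A^15 (w = -3)
1 component over 13 crossings, w = -3
9 Fox colorings among 3^13, |V(-1)| = 15: tricolorable
why: the span of V is 8, forcing >= 8 crossings in any diagram


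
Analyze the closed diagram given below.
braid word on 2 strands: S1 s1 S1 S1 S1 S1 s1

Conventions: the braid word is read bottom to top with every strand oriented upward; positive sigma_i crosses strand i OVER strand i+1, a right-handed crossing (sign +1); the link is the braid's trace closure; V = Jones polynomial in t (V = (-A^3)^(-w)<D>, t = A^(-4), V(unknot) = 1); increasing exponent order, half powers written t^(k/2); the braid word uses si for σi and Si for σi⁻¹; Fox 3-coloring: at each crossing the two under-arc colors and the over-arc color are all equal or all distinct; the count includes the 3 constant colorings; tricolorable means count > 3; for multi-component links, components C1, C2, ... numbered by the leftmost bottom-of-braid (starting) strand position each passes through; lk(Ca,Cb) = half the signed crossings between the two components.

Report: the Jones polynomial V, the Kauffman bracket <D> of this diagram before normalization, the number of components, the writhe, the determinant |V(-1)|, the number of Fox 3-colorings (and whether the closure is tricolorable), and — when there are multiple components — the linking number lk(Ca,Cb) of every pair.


Jones polynomial: V(t) = -t^-4 + t^-3 + t^-1
<D> = -A^-5 - A^3 + A^7; writhe -3
components 1, writhe -3 (7 crossings)
3-colorings: 9 of 3^7, det 3 — tricolorable
note: a (2,3) torus form — a single generator 3 times


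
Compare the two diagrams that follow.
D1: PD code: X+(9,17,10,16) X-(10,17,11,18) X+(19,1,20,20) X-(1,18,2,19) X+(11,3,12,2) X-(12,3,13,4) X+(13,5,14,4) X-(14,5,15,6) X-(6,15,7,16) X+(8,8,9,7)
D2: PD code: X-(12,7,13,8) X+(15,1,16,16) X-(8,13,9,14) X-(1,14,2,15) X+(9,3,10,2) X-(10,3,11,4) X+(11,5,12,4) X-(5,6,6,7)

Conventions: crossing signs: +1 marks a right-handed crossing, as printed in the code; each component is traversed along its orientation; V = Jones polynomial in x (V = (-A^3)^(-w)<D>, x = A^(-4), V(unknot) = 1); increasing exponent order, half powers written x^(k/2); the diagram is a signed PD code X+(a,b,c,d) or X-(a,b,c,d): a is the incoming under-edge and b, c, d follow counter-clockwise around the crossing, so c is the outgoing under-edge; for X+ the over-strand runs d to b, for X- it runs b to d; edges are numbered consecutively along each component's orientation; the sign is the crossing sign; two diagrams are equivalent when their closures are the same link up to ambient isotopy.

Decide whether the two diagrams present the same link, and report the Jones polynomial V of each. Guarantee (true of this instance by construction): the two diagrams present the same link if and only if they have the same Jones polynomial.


equivalent: yes
D1 (bracket 1; 10 crossings at w = 0): V = 1
V(D2) = 1  [8 crossings, <D> = A^-6, w = -2]
observation: from 10 to 8 crossings by R-moves: one link, two diagrams


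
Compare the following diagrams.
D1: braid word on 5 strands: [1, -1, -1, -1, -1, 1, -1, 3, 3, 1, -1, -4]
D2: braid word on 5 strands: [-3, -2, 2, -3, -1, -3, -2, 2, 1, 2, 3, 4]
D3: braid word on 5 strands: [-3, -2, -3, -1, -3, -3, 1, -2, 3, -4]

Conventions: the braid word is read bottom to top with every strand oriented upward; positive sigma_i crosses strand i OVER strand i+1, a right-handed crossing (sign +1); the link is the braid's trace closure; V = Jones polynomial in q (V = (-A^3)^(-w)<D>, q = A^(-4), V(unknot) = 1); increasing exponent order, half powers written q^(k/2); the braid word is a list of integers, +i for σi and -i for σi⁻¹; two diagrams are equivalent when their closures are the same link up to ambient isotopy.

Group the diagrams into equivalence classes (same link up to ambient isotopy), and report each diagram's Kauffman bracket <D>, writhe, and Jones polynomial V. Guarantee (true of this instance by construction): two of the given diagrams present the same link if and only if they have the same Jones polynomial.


classes: {D1} | {D2} | {D3}
V(D1) = -q^-4 + q^-1 + 2 + q + q^2  [12 crossings, <D> = A^-14 + A^-10 + 2A^-6 + A^-2 - A^10, w = -2]
V(D2) = q^-3 + q^-2 + q^-1 + 1  (w 0, c 12, <D> = 1 + A^4 + A^8 + A^12)
D3 (bracket A^-14 + A^-10 + 2A^-6 + A^-2 - A^10; 10 crossings at w = -6): V = -q^-7 + q^-4 + 2q^-3 + q^-2 + q^-1
note: V(q) takes 3 values over 3 diagrams, fixing the grouping


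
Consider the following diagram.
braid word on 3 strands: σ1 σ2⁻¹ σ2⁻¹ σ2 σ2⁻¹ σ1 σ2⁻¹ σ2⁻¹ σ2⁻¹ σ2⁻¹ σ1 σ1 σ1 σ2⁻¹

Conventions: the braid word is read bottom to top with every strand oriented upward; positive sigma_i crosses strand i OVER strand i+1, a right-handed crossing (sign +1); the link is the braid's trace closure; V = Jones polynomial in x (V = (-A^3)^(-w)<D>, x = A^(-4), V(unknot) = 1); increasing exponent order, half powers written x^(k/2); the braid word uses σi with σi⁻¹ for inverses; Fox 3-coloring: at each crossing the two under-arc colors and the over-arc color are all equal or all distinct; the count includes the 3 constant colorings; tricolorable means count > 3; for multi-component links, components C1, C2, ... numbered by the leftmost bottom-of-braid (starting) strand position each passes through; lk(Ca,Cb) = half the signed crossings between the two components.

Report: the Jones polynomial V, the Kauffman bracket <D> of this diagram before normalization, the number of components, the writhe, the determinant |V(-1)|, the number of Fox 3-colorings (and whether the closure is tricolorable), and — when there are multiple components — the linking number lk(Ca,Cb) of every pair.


V(x) = -x^-8 + 3x^-7 - 6x^-6 + 10x^-5 - 15x^-4 + 18x^-3 - 18x^-2 + 18x^-1 - 14 + 10x - 6x^2 + 3x^3 - x^4
bracket: -A^-22 + 3A^-18 - 6A^-14 + 10A^-10 - 14A^-6 + 18A^-2 - 18A^2 + 18A^6 - 15A^10 + 10A^14 - 6A^18 + 3A^22 - A^26, w = -2
1 component, writhe -2, over 14 crossings
det 123, colorings 9 of 3^14 — tricolorable
observation: w = -2 (over 14 crossings) is diagram-only; (-A^3)^(2) removes it from V


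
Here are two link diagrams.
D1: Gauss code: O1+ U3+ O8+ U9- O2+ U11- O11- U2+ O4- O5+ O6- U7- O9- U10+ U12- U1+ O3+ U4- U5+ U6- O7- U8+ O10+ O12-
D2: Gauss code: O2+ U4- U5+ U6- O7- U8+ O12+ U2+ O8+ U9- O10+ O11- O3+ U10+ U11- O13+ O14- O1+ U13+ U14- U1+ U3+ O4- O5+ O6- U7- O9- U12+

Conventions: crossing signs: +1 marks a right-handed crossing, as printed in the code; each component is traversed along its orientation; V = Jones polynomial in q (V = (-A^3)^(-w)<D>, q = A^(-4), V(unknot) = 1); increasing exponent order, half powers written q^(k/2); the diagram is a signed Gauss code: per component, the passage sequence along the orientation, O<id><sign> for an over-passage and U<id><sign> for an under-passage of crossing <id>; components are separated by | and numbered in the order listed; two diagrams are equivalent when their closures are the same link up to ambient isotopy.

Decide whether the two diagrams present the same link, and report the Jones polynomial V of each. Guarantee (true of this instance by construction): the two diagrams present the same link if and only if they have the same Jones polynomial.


equivalent: yes
D1 (bracket -A^-12 + 2A^-8 - 2A^-4 + 3 - 2A^4 + 2A^8 - A^12; 12 crossings at w = 0): V = -q^-3 + 2q^-2 - 2q^-1 + 3 - 2q + 2q^2 - q^3
V(D2) = -q^-3 + 2q^-2 - 2q^-1 + 3 - 2q + 2q^2 - q^3  [14 crossings, <D> = -A^-6 + 2A^-2 - 2A^2 + 3A^6 - 2A^10 + 2A^14 - A^18, w = +2]
observation: all 2 diagrams share one V(q), hence one class


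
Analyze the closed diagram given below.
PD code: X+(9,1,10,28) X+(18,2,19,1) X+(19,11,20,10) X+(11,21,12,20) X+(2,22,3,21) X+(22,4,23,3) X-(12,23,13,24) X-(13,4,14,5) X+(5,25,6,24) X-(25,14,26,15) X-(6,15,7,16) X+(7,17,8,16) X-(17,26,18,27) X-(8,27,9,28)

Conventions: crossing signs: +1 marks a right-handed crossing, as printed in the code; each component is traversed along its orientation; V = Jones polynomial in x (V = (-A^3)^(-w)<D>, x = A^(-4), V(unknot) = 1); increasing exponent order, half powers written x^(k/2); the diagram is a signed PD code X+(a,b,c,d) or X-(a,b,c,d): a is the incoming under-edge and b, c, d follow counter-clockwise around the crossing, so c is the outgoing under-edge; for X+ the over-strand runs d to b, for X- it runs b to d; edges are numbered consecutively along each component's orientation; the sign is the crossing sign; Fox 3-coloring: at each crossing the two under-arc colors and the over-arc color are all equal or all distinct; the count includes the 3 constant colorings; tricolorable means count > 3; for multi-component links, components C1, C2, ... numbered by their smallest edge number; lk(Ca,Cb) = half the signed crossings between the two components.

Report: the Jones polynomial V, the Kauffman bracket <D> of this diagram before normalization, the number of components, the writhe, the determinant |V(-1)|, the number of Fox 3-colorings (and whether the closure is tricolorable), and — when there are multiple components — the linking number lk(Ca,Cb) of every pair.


V(x) = x^-1 - 1 + 2x - 2x^2 + 2x^3 - 2x^4 + x^5
bracket: A^-14 - 2A^-10 + 2A^-6 - 2A^-2 + 2A^2 - A^6 + A^10, w = +2
1 component, writhe +2, over 14 crossings
det 11, colorings 3 of 3^14 — not tricolorable
observation: the span of V is 6, forcing >= 6 crossings in any diagram


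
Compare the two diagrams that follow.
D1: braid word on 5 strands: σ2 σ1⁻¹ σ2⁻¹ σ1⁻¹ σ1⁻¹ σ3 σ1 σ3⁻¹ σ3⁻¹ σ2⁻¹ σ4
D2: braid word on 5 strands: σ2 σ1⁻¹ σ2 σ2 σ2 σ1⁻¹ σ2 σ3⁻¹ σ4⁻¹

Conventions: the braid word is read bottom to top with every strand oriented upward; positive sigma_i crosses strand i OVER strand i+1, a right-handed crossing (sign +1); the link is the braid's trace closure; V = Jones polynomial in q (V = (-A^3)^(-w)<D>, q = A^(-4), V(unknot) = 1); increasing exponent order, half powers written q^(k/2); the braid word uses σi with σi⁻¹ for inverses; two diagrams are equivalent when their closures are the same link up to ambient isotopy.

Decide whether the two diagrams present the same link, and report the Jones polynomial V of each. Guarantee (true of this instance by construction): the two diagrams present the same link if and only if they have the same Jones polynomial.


equivalent: no
D1 (bracket A^-7 + A; 11 crossings at w = -3): V = -q^(-5/2) - q^(-1/2)
D2 (bracket -A^-23 + 2A^-19 - 3A^-15 + 3A^-11 - 2A^-7 + 3A^-3 - A + A^5; 9 crossings at w = +1): V = -q^(-1/2) + q^(1/2) - 3q^(3/2) + 2q^(5/2) - 3q^(7/2) + 3q^(9/2) - 2q^(11/2) + q^(13/2)
key observation: V(q) takes 2 values over 2 diagrams, fixing the grouping


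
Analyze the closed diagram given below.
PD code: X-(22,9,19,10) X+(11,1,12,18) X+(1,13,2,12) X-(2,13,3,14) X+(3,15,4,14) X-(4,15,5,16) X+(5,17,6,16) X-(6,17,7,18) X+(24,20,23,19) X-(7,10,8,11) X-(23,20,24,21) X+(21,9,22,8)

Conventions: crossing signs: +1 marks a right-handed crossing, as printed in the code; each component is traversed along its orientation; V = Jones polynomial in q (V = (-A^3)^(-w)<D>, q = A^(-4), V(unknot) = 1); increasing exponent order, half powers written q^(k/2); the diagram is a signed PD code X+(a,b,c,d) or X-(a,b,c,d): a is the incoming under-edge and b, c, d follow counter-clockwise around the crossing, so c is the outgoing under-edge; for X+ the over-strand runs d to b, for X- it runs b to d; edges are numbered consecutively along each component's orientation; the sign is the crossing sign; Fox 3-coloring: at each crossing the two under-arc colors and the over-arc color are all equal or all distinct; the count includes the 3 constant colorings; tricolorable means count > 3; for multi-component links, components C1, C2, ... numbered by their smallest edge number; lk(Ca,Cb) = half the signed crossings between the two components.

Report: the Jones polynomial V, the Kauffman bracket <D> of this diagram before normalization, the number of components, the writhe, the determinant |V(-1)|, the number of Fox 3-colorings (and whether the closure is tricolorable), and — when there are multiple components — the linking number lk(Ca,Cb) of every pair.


Jones polynomial: V(q) = q^-1 + 2 + q
<D> = A^-4 + 2 + A^4; writhe 0
components 3, writhe 0 (12 crossings)
linking number lk(C1,C2) = 0
lk(C1,C3): 0
lk(C2,C3) = 0
3-colorings: 27 of 3^12, det 0 — tricolorable
note: det 0 = |V(-1)|; divisible by 3, so tricolorable


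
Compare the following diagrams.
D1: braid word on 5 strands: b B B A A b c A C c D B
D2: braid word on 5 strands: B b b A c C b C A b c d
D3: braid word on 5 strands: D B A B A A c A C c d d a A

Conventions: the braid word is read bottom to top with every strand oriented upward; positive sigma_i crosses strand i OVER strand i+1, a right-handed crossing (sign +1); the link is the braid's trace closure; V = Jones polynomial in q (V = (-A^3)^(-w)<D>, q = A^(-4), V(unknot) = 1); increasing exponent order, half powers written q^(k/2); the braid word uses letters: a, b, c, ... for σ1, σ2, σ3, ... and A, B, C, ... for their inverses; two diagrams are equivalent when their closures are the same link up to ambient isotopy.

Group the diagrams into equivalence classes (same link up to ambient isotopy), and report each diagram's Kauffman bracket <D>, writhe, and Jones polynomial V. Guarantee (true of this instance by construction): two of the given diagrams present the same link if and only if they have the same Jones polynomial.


grouping into links: {D1} | {D2} | {D3}
V(D1) = -q^-6 + q^-5 - q^-4 + 2q^-3 - q^-2 + q^-1  (w -4, c 12, <D> = A^-8 - A^-4 + 2 - A^4 + A^8 - A^12)
V(D2) = q^-2 - q^-1 + 1 - q + q^2  [12 crossings, <D> = A^-2 - A^2 + A^6 - A^10 + A^14, w = +2]
V(D3) = -q^-7 + q^-6 - q^-5 + q^-4 + q^-2  [14 crossings, <D> = A^-4 + A^4 - A^8 + A^12 - A^16, w = -4]
why: 3 classes among 3 diagrams; unequal V(q) rules out equality


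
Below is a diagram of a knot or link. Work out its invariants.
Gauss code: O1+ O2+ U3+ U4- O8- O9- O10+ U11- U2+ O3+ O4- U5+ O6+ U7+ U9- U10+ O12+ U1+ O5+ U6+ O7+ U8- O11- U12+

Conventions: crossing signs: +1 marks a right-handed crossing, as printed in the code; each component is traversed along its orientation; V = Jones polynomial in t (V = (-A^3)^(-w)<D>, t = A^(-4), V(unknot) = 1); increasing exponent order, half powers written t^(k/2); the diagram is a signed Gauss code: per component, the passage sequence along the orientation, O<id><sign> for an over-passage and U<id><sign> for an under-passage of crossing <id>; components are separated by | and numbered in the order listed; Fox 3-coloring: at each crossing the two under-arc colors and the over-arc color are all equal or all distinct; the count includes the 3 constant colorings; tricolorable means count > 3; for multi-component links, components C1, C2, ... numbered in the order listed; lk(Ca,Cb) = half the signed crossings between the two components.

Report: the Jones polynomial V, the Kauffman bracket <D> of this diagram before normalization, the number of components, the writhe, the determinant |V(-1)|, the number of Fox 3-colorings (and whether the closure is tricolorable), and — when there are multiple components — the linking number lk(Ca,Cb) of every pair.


V = t - t^2 + 2t^3 - t^4 + t^5 - t^6
<D> = -A^-12 + A^-8 - A^-4 + 2 - A^4 + A^8 (w = +4)
1 component over 12 crossings, w = +4
3 Fox colorings among 3^12, |V(-1)| = 7: not tricolorable
why: the span of V is 5, forcing >= 5 crossings in any diagram


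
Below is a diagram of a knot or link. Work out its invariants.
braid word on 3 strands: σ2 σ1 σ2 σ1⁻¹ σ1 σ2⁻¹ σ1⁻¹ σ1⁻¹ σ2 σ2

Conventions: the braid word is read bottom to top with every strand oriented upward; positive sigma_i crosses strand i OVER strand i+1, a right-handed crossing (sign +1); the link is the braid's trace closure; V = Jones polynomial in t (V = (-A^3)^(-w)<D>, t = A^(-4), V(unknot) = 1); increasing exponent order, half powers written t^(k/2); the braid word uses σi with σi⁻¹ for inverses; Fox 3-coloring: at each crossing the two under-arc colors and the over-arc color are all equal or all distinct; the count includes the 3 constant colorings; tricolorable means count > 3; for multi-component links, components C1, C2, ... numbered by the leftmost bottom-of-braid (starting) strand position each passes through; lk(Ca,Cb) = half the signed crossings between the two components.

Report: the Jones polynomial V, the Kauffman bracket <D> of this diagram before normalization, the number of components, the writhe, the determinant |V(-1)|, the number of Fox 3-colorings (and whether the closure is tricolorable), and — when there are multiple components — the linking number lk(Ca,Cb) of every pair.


V(t) = t + t^3 - t^4
bracket: -A^-10 + A^-6 + A^2, w = +2
1 component, writhe +2, over 10 crossings
det 3, colorings 9 of 3^10 — tricolorable
observation: the span of V is 3, forcing >= 3 crossings in any diagram


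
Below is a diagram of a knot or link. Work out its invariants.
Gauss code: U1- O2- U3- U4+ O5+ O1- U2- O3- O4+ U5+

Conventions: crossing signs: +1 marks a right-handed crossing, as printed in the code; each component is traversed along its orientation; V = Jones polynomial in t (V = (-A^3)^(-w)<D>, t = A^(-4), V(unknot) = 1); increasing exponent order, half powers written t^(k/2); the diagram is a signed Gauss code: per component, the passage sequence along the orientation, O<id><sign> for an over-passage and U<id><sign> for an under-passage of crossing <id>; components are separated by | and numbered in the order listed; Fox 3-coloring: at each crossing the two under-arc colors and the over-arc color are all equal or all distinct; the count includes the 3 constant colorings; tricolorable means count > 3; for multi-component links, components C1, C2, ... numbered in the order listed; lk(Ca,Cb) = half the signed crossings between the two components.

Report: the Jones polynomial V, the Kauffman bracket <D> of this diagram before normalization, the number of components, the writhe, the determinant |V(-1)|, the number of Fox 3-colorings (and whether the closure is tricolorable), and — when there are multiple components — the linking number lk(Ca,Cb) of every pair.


V = 1
<D> = -A^-3 (w = -1)
1 component over 5 crossings, w = -1
3 Fox colorings among 3^5, |V(-1)| = 1: not tricolorable
why: |V(-1)| = 1: so not tricolorable, since 3 does not divide 1


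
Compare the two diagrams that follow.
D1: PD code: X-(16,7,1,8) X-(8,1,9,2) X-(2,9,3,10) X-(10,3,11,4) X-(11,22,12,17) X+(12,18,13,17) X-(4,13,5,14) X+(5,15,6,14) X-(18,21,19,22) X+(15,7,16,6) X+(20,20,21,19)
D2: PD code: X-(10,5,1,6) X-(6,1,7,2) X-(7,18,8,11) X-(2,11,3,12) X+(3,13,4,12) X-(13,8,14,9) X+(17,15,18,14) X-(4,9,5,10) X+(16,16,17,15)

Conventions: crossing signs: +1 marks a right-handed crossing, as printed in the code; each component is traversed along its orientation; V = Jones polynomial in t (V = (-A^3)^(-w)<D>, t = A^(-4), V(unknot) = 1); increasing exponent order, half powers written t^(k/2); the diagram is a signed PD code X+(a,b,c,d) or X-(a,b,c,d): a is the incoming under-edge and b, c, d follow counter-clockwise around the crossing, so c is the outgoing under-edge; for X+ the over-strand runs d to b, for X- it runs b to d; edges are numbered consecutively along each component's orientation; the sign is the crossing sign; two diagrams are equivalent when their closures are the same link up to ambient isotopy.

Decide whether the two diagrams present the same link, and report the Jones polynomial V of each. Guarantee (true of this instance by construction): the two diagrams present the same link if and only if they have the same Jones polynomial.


same link: no
V(D1) = t^(-9/2) - t^(-5/2) - t^(-3/2) - t^(-1/2)  [11 crossings, <D> = A^-7 + A^-3 + A - A^9, w = -3]
V(D2) = t^(-13/2) - t^(-11/2) + t^(-9/2) - 2t^(-7/2) - t^(-3/2)  [9 crossings, <D> = A^-3 + 2A^5 - A^9 + A^13 - A^17, w = -3]
insight: 2 values of V(t) split the 2 diagrams
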